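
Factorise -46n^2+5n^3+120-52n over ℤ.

Testing divisors of the constant over divisors of the leading coefficient, n = 6/5 is a root, so (5n-6) is a factor; dividing leaves n^2-8n-20.
The remaining quadratic factors as (n+2)(n-10).

(5n-6)(n+2)(n-10)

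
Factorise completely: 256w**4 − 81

Write as (16w**2)² − (9)², then factor 16w**2 − 9 once more.

(4w + 3)(4w − 3)(16w**2 + 9)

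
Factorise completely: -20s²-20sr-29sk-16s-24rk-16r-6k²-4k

Group: -4s(5s+6k+4) + (-4r-k)(5s+6k+4); both groups contain (5s+6k+4).

-(5s+6k+4)(4s+4r+k)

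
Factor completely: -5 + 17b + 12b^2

(3b + 5)(4b - 1)

Need a pair with product 12·(-5) = -60 and sum 17: that's 20 and -3.
Split the middle term: 12b^2 + 20b - 3b - 5 = 4b(3b + 5) - (3b + 5).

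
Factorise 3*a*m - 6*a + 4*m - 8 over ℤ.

(3*a + 4)*(m - 2)

Group as (3*a*m - 6*a) + (4*m - 8) = 3*a*(m - 2) + 4*(m - 2).
Both groups share the factor (m - 2).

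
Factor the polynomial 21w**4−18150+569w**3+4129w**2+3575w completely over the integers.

(3w+11)(7w−11)(w+10)(w+15)

Testing divisors of the constant over divisors of the leading coefficient, w = −11/3 is a root, giving the factor (3w+11) and quotient 7w**3+164w**2+775w−1650.
Next, w = 11/7 is a root, giving the factor (7w−11) and quotient w**2+25w+150.
The remaining quadratic factors as (w+10)(w+15).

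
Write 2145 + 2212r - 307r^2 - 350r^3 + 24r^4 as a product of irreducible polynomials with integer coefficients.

(4r - 11)(6r + 13)(r + 1)(r - 15)

By the rational root theorem, r = 11/4 is a root, so (4r - 11) divides it; the quotient is 6r^3 - 71r^2 - 272r - 195.
Continuing, r = -1 is a root, so (r + 1) is a factor; dividing leaves 6r^2 - 77r - 195.
The remaining quadratic factors as (6r + 13)(r - 15).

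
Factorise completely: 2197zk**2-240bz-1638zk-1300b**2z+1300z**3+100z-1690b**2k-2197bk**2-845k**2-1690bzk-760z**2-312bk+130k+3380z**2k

-(10b+10z+13k-2)(13b-13z+5)(10z+13k)

Group: 13b(-100bz-130bk-100z**2-260zk+20z-169k**2+26k) + (-13z+5)(-100bz-130bk-100z**2-260zk+20z-169k**2+26k); both groups contain (-100bz-130bk-100z**2-260zk+20z-169k**2+26k), so (13b-13z+5) is a factor with cofactor -100bz-130bk-100z**2-260zk+20z-169k**2+26k.
The cofactor groups again: -100bz-130bk-100z**2-260zk+20z-169k**2+26k = -10b(10z+13k) + (-10z-13k+2)(10z+13k); both groups contain (10z+13k), giving -(10b+10z+13k-2)(10z+13k).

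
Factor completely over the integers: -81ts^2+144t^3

Factor out 9t, leaving 16t^2-9s^2, which is a difference of two squares.

9t(4t-3s)(4t+3s)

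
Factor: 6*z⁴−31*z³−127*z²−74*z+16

(6*z−1)*(z+1)*(z+2)*(z−8)

Testing divisors of the constant over divisors of the leading coefficient, z = 8 is a root, giving the factor (z−8) and quotient 6*z³+17*z²+9*z−2.
Continuing, z = 1/6 is a root, so (6*z−1) is a factor; dividing leaves z²+3*z+2.
The remaining quadratic factors as (z+2)(z+1).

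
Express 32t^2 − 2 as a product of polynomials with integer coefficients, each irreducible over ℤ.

Factor out 2, leaving 16t^2 − 1, which is a difference of two squares.

2(4t + 1)(4t − 1)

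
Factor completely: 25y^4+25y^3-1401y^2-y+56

(5y+1)(5y-1)(y+8)(y-7)

Among the possible rational roots, y = -1/5 is a root, so (5y+1) divides it; the quotient is 5y^3+4y^2-281y+56.
Next, y = 7 is a root, so (y-7) divides it; the quotient is 5y^2+39y-8.
The remaining quadratic factors as (y+8)(5y-1).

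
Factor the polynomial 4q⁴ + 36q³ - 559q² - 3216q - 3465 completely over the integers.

(2q + 3)(2q + 7)(q + 15)(q - 11)

Trying the rational-root candidates, q = -7/2 is a root, so (2q + 7) is a factor; dividing leaves 2q³ + 11q² - 318q - 495.
Continuing, q = 11 is a root, so (q - 11) is a factor; dividing leaves 2q² + 33q + 45.
The remaining quadratic factors as (q + 15)(2q + 3).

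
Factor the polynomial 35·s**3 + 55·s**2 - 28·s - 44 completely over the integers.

Group as (35·s**3 - 28·s) + (55·s**2 - 44) = 7·s·(5·s**2 - 4) + 11·(5·s**2 - 4).
Both groups share the factor (5·s**2 - 4).

(7·s + 11)·(5·s**2 - 4)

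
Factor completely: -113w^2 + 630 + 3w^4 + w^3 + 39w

Testing divisors of the constant over divisors of the leading coefficient, w = 3 is a root, so (w - 3) divides it; the quotient is 3w^3 + 10w^2 - 83w - 210.
Then w = -6 is a root, so (w + 6) is a factor; dividing leaves 3w^2 - 8w - 35.
The remaining quadratic factors as (w - 5)(3w + 7).

(3w + 7)(w + 6)(w - 3)(w - 5)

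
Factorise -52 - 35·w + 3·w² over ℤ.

(3·w + 4)·(w - 13)

Need a pair with product 3·(-52) = -156 and sum -35: that's 4 and -39.
Split the middle term: 3·w² + 4·w - 39·w - 52 = w·(3·w + 4) - 13·(3·w + 4).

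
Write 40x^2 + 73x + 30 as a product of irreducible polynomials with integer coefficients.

Need a pair with product 40·30 = 1200 and sum 73: that's 48 and 25.
Split the middle term: 40x^2 + 48x + 25x + 30 = 8x(5x + 6) + 5(5x + 6).

(5x + 6)(8x + 5)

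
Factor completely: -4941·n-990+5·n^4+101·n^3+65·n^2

By the rational root theorem, n = 6 is a root, so (n-6) divides it; the quotient is 5·n^3+131·n^2+851·n+165.
Then n = -15 is a root, so (n+15) divides it; the quotient is 5·n^2+56·n+11.
The remaining quadratic factors as (5·n+1)(n+11).

(5·n+1)·(n+11)·(n+15)·(n-6)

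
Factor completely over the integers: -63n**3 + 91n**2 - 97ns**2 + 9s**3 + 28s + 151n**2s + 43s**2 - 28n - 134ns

Group: 9n(-7n**2 + 16ns + 7n - 9s**2 - 7s) + (-s - 4)(-7n**2 + 16ns + 7n - 9s**2 - 7s); both groups contain (-7n**2 + 16ns + 7n - 9s**2 - 7s), so (9n - s - 4) is a factor with cofactor -7n**2 + 16ns + 7n - 9s**2 - 7s.
The cofactor groups again: -7n**2 + 16ns + 7n - 9s**2 - 7s = -n(7n - 9s - 7) + s(7n - 9s - 7); both groups contain (7n - 9s - 7), giving -(n - s)(7n - 9s - 7).

-(7n - 9s - 7)(9n - s - 4)(n - s)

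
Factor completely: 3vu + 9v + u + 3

Group as (3vu + 9v) + (u + 3) = 3v(u + 3) + (u + 3).
Both groups share the factor (u + 3).

(3v + 1)(u + 3)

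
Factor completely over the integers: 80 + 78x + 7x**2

Need a pair with product 7·80 = 560 and sum 78: that's 70 and 8.
Split the middle term: 7x**2 + 70x + 8x + 80 = 7x(x + 10) + 8(x + 10).

(7x + 8)(x + 10)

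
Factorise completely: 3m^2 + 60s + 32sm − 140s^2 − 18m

Group: −14s(10s − 3m) + (−m + 6)(10s − 3m); both groups contain (10s − 3m).

−(10s − 3m)(14s + m − 6)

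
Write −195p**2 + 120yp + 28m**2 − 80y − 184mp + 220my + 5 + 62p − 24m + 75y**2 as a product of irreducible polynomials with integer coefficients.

Group: 14m(2m + 15y − 15p − 1) + (5y + 13p − 5)(2m + 15y − 15p − 1); both groups contain (2m + 15y − 15p − 1).

(14m + 5y + 13p − 5)(2m + 15y − 15p − 1)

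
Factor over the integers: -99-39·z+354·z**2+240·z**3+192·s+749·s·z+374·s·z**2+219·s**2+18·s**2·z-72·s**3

Group: 3·s·(-24·s**2-58·s·z-15·s-30·z**2-3·z+9) + (-8·z-11)·(-24·s**2-58·s·z-15·s-30·z**2-3·z+9); both groups contain (-24·s**2-58·s·z-15·s-30·z**2-3·z+9), so (3·s-8·z-11) is a factor with cofactor -24·s**2-58·s·z-15·s-30·z**2-3·z+9.
The cofactor groups again: -24·s**2-58·s·z-15·s-30·z**2-3·z+9 = -3·s·(8·s+6·z-3) + (-5·z-3)·(8·s+6·z-3); both groups contain (8·s+6·z-3), giving -(3·s+5·z+3)·(8·s+6·z-3).

-(3·s+5·z+3)·(3·s-8·z-11)·(8·s+6·z-3)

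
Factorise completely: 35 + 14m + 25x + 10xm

Group as (10xm + 25x) + (14m + 35) = 5x(2m + 5) + 7(2m + 5).
Both groups share the factor (2m + 5).

(2m + 5)(5x + 7)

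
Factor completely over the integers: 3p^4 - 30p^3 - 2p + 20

Group as (3p^4 - 2p) + (-30p^3 + 20) = p(3p^3 - 2) - 10(3p^3 - 2).
Both groups share the factor (3p^3 - 2).

(p - 10)(3p^3 - 2)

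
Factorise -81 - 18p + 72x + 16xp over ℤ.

Group as (16xp + 72x) + (-18p - 81) = 8x(2p + 9) - 9(2p + 9).
Both groups share the factor (2p + 9).

(2p + 9)(8x - 9)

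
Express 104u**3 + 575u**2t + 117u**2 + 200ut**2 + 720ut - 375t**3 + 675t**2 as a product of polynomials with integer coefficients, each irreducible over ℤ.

Group: 8u(13u**2 + 80ut + 75t**2) + (-5t + 9)(13u**2 + 80ut + 75t**2); both groups contain (13u**2 + 80ut + 75t**2), so (8u - 5t + 9) is a factor with cofactor 13u**2 + 80ut + 75t**2.
The cofactor groups again: 13u**2 + 80ut + 75t**2 = 13u(u + 5t) + 15t(u + 5t); both groups contain (u + 5t), giving (13u + 15t)(u + 5t).

(8u - 5t + 9)(13u + 15t)(u + 5t)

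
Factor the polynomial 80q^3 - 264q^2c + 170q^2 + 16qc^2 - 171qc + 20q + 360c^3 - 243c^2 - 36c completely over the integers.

(2q - 5c + 4)(5q - 9c)(8q + 8c + 1)

Group: 5q(16q^2 - 24qc + 34q - 40c^2 + 27c + 4) - 9c(16q^2 - 24qc + 34q - 40c^2 + 27c + 4); both groups contain (16q^2 - 24qc + 34q - 40c^2 + 27c + 4), so (5q - 9c) is a factor with cofactor 16q^2 - 24qc + 34q - 40c^2 + 27c + 4.
The cofactor groups again: 16q^2 - 24qc + 34q - 40c^2 + 27c + 4 = 8q(2q - 5c + 4) + (8c + 1)(2q - 5c + 4); both groups contain (2q - 5c + 4), giving (8q + 8c + 1)(2q - 5c + 4).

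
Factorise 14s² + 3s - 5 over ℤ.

Need a pair with product 14·(-5) = -70 and sum 3: that's 10 and -7.
Split the middle term: 14s² + 10s - 7s - 5 = 2s(7s + 5) - (7s + 5).

(2s - 1)(7s + 5)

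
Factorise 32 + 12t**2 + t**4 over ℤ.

(t**2 + 4)(t**2 + 8)

Substitute u = t**2 to get a quadratic in u, then factor.
t**2 + 8 is irreducible over ℤ (always positive, so no real roots).
t**2 + 4 is irreducible over ℤ (sum of squares).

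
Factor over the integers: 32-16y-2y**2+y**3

By the rational root theorem, y = 4 is a root, giving the factor (y-4) and quotient y**2+2y-8.
The remaining quadratic factors as (y-2)(y+4).

(y+4)(y-2)(y-4)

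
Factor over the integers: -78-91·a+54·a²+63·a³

Group as (63·a³-91·a) + (54·a²-78) = 7·a·(9·a²-13) + 6·(9·a²-13).
Both groups share the factor (9·a²-13).

(7·a+6)·(9·a²-13)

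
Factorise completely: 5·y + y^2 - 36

Two integers with product -36 and sum 5 are 9 and -4.

(y + 9)·(y - 4)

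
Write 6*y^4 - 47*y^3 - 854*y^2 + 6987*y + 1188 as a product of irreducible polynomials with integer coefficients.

(6*y + 1)*(y + 12)*(y - 11)*(y - 9)

Trying the rational-root candidates, y = 11 is a root, so (y - 11) divides it; the quotient is 6*y^3 + 19*y^2 - 645*y - 108.
Continuing, y = -12 is a root, giving the factor (y + 12) and quotient 6*y^2 - 53*y - 9.
The remaining quadratic factors as (6*y + 1)(y - 9).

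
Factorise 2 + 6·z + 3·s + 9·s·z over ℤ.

Group as (9·s·z + 3·s) + (6·z + 2) = 3·s·(3·z + 1) + 2·(3·z + 1).
Both groups share the factor (3·z + 1).

(3·s + 2)·(3·z + 1)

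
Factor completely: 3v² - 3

3(v + 1)(v - 1)

Every term has a factor of 3. Then v² - 1 = (v)² − (1)².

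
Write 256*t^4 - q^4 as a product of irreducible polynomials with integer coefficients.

Write as (16*t^2)² − (q^2)², then factor 16*t^2 - q^2 once more.

(4*t - q)*(4*t + q)*(16*t^2 + q^2)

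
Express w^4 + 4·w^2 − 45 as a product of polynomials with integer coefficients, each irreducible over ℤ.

(w^2 + 9)·(w^2 − 5)

Substitute u = w^2 to get a quadratic in u, then factor.
w^2 + 9 is irreducible over ℤ (sum of squares).
w^2 − 5 is irreducible over ℤ (5 is not a perfect square).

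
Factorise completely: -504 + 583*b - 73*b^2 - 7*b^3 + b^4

Trying the rational-root candidates, b = -9 is a root, so (b + 9) divides it; the quotient is b^3 - 16*b^2 + 71*b - 56.
Continuing, b = 8 is a root, giving the factor (b - 8) and quotient b^2 - 8*b + 7.
The remaining quadratic factors as (b - 7)(b - 1).

(b + 9)*(b - 1)*(b - 7)*(b - 8)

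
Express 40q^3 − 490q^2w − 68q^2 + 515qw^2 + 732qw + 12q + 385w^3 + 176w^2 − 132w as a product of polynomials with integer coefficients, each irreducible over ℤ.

Group: q(40q^2 − 50qw − 68q − 35w^2 − 16w + 12) − 11w(40q^2 − 50qw − 68q − 35w^2 − 16w + 12); both groups contain (40q^2 − 50qw − 68q − 35w^2 − 16w + 12), so (q − 11w) is a factor with cofactor 40q^2 − 50qw − 68q − 35w^2 − 16w + 12.
The cofactor groups again: 40q^2 − 50qw − 68q − 35w^2 − 16w + 12 = 4q(10q + 5w − 2) + (−7w − 6)(10q + 5w − 2); both groups contain (10q + 5w − 2), giving (4q − 7w − 6)(10q + 5w − 2).

(10q + 5w − 2)(4q − 7w − 6)(q − 11w)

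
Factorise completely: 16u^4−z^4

Write as (4u^2)² − (z^2)², then factor 4u^2−z^2 once more.

(2u+z)(2u−z)(4u^2+z^2)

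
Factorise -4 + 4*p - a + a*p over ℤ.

Group as (a*p - a) + (4*p - 4) = a*(p - 1) + 4*(p - 1).
Both groups share the factor (p - 1).

(a + 4)*(p - 1)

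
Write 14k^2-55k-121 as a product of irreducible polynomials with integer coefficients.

Need a pair with product 14·(-121) = -1694 and sum -55: that's 22 and -77.
Split the middle term: 14k^2+22k - 77k-121 = 2k(7k+11) - 11(7k+11).

(2k-11)(7k+11)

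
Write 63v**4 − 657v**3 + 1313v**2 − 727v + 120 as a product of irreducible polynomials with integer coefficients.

By the rational root theorem, v = 1/3 is a root, so (3v − 1) is a factor; dividing leaves 21v**3 − 212v**2 + 367v − 120.
Then v = 8 is a root, so (v − 8) divides it; the quotient is 21v**2 − 44v + 15.
The remaining quadratic factors as (3v − 5)(7v − 3).

(3v − 1)(3v − 5)(7v − 3)(v − 8)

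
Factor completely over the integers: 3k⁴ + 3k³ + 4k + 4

(k + 1)(3k³ + 4)

Group as (3k⁴ + 4k) + (3k³ + 4) = k(3k³ + 4) + (3k³ + 4).
Both groups share the factor (3k³ + 4).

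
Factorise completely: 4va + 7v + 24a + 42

(4a + 7)(v + 6)

Group as (4va + 7v) + (24a + 42) = v(4a + 7) + 6(4a + 7).
Both groups share the factor (4a + 7).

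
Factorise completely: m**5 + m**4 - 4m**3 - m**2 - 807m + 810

Among the possible rational roots, m = -6 is a root, so (m + 6) divides it; the quotient is m**4 - 5m**3 + 26m**2 - 157m + 135.
Then m = 1 is a root, giving the factor (m - 1) and quotient m**3 - 4m**2 + 22m - 135.
Then m = 5 is a root, giving the factor (m - 5) and quotient m**2 + m + 27.
The quadratic m**2 + m + 27 has discriminant -107 < 0 and is irreducible over ℤ.

(m + 6)(m - 1)(m - 5)(m**2 + m + 27)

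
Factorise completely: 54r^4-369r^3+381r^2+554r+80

Testing divisors of the constant over divisors of the leading coefficient, r = -1/6 is a root, so (6r+1) divides it; the quotient is 9r^3-63r^2+74r+80.
Continuing, r = 5 is a root, so (r-5) divides it; the quotient is 9r^2-18r-16.
The remaining quadratic factors as (3r+2)(3r-8).

(3r+2)(3r-8)(6r+1)(r-5)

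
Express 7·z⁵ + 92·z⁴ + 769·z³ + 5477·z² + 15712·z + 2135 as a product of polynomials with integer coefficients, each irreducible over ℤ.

Testing divisors of the constant over divisors of the leading coefficient, z = -7 is a root, so (z + 7) is a factor; dividing leaves 7·z⁴ + 43·z³ + 468·z² + 2201·z + 305.
Next, z = -5 is a root, so (z + 5) is a factor; dividing leaves 7·z³ + 8·z² + 428·z + 61.
Continuing, z = -1/7 is a root, so (7·z + 1) divides it; the quotient is z² + z + 61.
The quadratic z² + z + 61 has discriminant -243 < 0 and is irreducible over ℤ.

(7·z + 1)·(z + 5)·(z + 7)·(z² + z + 61)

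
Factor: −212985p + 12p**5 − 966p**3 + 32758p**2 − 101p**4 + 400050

(3p − 14)(4p − 15)(p + 15)(p**2 − 15p + 127)

By the rational root theorem, p = −15 is a root, so (p + 15) divides it; the quotient is 12p**4 − 281p**3 + 3249p**2 − 15977p + 26670.
Then p = 15/4 is a root, giving the factor (4p − 15) and quotient 3p**3 − 59p**2 + 591p − 1778.
Next, p = 14/3 is a root, giving the factor (3p − 14) and quotient p**2 − 15p + 127.
The quadratic p**2 − 15p + 127 has discriminant −283 < 0 and is irreducible over ℤ.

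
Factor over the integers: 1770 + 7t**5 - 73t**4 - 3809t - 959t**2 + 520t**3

By the rational root theorem, t = 5 is a root, so (t - 5) divides it; the quotient is 7t**4 - 38t**3 + 330t**2 + 691t - 354.
Continuing, t = 3/7 is a root, giving the factor (7t - 3) and quotient t**3 - 5t**2 + 45t + 118.
Then t = -2 is a root, giving the factor (t + 2) and quotient t**2 - 7t + 59.
The quadratic t**2 - 7t + 59 has discriminant -187 < 0 and is irreducible over ℤ.

(7t - 3)(t + 2)(t - 5)(t**2 - 7t + 59)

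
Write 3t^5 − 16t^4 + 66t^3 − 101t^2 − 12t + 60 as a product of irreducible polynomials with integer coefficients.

(3t + 2)(t − 1)(t − 2)(t^2 − 3t + 15)

Among the possible rational roots, t = −2/3 is a root, so (3t + 2) divides it; the quotient is t^4 − 6t^3 + 26t^2 − 51t + 30.
Then t = 1 is a root, giving the factor (t − 1) and quotient t^3 − 5t^2 + 21t − 30.
Next, t = 2 is a root, so (t − 2) is a factor; dividing leaves t^2 − 3t + 15.
The quadratic t^2 − 3t + 15 has discriminant −51 < 0 and is irreducible over ℤ.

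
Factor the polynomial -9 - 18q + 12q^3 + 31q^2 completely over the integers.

By the rational root theorem, q = 3/4 is a root, so (4q - 3) is a factor; dividing leaves 3q^2 + 10q + 3.
The remaining quadratic factors as (3q + 1)(q + 3).

(3q + 1)(4q - 3)(q + 3)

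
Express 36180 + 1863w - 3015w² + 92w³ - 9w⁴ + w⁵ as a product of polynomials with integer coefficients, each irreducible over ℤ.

(w + 3)(w - 15)(w - 4)(w² + 7w + 201)

Testing divisors of the constant over divisors of the leading coefficient, w = 4 is a root, so (w - 4) is a factor; dividing leaves w⁴ - 5w³ + 72w² - 2727w - 9045.
Next, w = -3 is a root, so (w + 3) is a factor; dividing leaves w³ - 8w² + 96w - 3015.
Continuing, w = 15 is a root, so (w - 15) divides it; the quotient is w² + 7w + 201.
The quadratic w² + 7w + 201 has discriminant -755 < 0 and is irreducible over ℤ.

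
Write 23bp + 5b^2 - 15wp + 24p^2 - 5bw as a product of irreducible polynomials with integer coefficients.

(5b - 5w + 8p)(b + 3p)

Group: 5b(b + 3p) + (-5w + 8p)(b + 3p); both groups contain (b + 3p).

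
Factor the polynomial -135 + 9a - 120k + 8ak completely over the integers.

Group as (8ak + 9a) + (-120k - 135) = a(8k + 9) - 15(8k + 9).
Both groups share the factor (8k + 9).

(8k + 9)(a - 15)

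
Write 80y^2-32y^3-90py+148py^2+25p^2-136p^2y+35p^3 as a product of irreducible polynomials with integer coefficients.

(5p-8y)(7p-2y+5)(p-2y)

Group: 7p(5p^2-18py+16y^2) + (-2y+5)(5p^2-18py+16y^2); both groups contain (5p^2-18py+16y^2), so (7p-2y+5) is a factor with cofactor 5p^2-18py+16y^2.
The cofactor groups again: 5p^2-18py+16y^2 = p(5p-8y) - 2y(5p-8y); both groups contain (5p-8y), giving (p-2y)(5p-8y).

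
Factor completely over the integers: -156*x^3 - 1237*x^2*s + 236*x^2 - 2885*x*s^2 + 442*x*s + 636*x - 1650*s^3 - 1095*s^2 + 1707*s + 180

-(3*x + 10*s + 1)*(13*x + 11*s + 15)*(4*x + 15*s - 12)

Group: 4*x*(-39*x^2 - 163*x*s - 58*x - 110*s^2 - 161*s - 15) + (15*s - 12)*(-39*x^2 - 163*x*s - 58*x - 110*s^2 - 161*s - 15); both groups contain (-39*x^2 - 163*x*s - 58*x - 110*s^2 - 161*s - 15), so (4*x + 15*s - 12) is a factor with cofactor -39*x^2 - 163*x*s - 58*x - 110*s^2 - 161*s - 15.
The cofactor groups again: -39*x^2 - 163*x*s - 58*x - 110*s^2 - 161*s - 15 = -13*x*(3*x + 10*s + 1) + (-11*s - 15)*(3*x + 10*s + 1); both groups contain (3*x + 10*s + 1), giving -(13*x + 11*s + 15)*(3*x + 10*s + 1).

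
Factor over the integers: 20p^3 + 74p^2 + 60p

Pull out the common factor 2p, then factor the remaining trinomial.

2p(2p + 5)(5p + 6)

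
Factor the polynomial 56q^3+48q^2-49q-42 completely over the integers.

(7q+6)(8q^2-7)

Group as (56q^3-49q) + (48q^2-42) = 7q(8q^2-7) + 6(8q^2-7).
Both groups share the factor (8q^2-7).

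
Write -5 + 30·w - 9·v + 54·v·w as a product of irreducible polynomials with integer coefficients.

(6·w - 1)·(9·v + 5)

Group as (54·v·w - 9·v) + (30·w - 5) = 9·v·(6·w - 1) + 5·(6·w - 1).
Both groups share the factor (6·w - 1).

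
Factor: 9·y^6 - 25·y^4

y^4·(3·y + 5)·(3·y - 5)

Every term has a factor of y^4; factoring it out leaves 9·y^2 - 25.
Recognize a difference of squares with the parts 3·y and 5.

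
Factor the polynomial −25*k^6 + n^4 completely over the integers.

(n^2 − 5*k^3)*(n^2 + 5*k^3)

Recognize a difference of squares with the parts n^2 and 5*k^3.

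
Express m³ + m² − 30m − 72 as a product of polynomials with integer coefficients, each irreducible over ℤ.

Testing divisors of the constant over divisors of the leading coefficient, m = 6 is a root, so (m − 6) divides it; the quotient is m² + 7m + 12.
The remaining quadratic factors as (m + 4)(m + 3).

(m + 3)(m + 4)(m − 6)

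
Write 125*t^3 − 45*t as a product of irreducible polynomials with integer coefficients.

Pull out the common factor 5*t; 25*t^2 − 9 is a difference of squares.

5*t*(5*t + 3)*(5*t − 3)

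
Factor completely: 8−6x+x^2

Two integers with product 8 and sum −6 are −4 and −2.

(x−2)(x−4)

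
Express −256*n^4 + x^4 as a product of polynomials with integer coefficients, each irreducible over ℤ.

(x − 4*n)*(x + 4*n)*(x^2 + 16*n^2)

(x)⁴ − (4*n)⁴ = ((x)² − (4*n)²)((x)² + (4*n)²); the first factor splits again, the second (x^2 + 16*n^2) is irreducible.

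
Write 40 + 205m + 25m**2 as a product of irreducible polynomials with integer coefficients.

Pull out the common factor 5, then factor the remaining trinomial.

5(5m + 1)(m + 8)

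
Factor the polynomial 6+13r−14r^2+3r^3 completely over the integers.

Trying the rational-root candidates, r = −1/3 is a root, giving the factor (3r+1) and quotient r^2−5r+6.
The remaining quadratic factors as (r−2)(r−3).

(3r+1)(r−2)(r−3)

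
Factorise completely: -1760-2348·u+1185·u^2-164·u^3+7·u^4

(7·u+4)·(u-11)·(u-5)·(u-8)

Trying the rational-root candidates, u = 5 is a root, so (u-5) divides it; the quotient is 7·u^3-129·u^2+540·u+352.
Then u = -4/7 is a root, so (7·u+4) is a factor; dividing leaves u^2-19·u+88.
The remaining quadratic factors as (u-8)(u-11).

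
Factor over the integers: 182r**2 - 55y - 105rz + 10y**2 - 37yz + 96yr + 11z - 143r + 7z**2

Group: 2y(5y + 13r - z) + (14r - 7z - 11)(5y + 13r - z); both groups contain (5y + 13r - z).

(5y + 13r - z)(2y + 14r - 7z - 11)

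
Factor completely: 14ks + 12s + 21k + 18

Group as (14ks + 21k) + (12s + 18) = 7k(2s + 3) + 6(2s + 3).
Both groups share the factor (2s + 3).

(2s + 3)(7k + 6)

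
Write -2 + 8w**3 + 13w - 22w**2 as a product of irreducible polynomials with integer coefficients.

Trying the rational-root candidates, w = 1/2 is a root, giving the factor (2w - 1) and quotient 4w**2 - 9w + 2.
The remaining quadratic factors as (4w - 1)(w - 2).

(2w - 1)(4w - 1)(w - 2)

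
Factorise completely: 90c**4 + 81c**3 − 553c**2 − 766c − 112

(3c − 8)(5c + 7)(6c + 1)(c + 2)

Testing divisors of the constant over divisors of the leading coefficient, c = −7/5 is a root, so (5c + 7) is a factor; dividing leaves 18c**3 − 9c**2 − 98c − 16.
Continuing, c = −2 is a root, so (c + 2) divides it; the quotient is 18c**2 − 45c − 8.
The remaining quadratic factors as (3c − 8)(6c + 1).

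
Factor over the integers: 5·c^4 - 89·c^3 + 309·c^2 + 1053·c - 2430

Trying the rational-root candidates, c = 9/5 is a root, giving the factor (5·c - 9) and quotient c^3 - 16·c^2 + 33·c + 270.
Next, c = 10 is a root, giving the factor (c - 10) and quotient c^2 - 6·c - 27.
The remaining quadratic factors as (c + 3)(c - 9).

(5·c - 9)·(c + 3)·(c - 10)·(c - 9)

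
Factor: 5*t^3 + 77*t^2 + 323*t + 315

By the rational root theorem, t = -9 is a root, giving the factor (t + 9) and quotient 5*t^2 + 32*t + 35.
The remaining quadratic factors as (5*t + 7)(t + 5).

(5*t + 7)*(t + 5)*(t + 9)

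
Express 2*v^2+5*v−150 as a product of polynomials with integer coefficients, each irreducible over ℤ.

(2*v−15)*(v+10)

Need a pair with product 2·(−150) = −300 and sum 5: that's 20 and −15.
Split the middle term: 2*v^2+20*v − 15*v−150 = 2*v*(v+10) − 15*(v+10).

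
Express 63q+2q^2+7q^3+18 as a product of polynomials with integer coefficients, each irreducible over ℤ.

Group as (7q^3+63q) + (2q^2+18) = 7q(q^2+9) + 2(q^2+9).
Both groups share the factor (q^2+9).

(7q+2)(q^2+9)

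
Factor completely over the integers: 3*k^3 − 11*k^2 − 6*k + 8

(3*k − 2)*(k + 1)*(k − 4)

Trying the rational-root candidates, k = 2/3 is a root, so (3*k − 2) is a factor; dividing leaves k^2 − 3*k − 4.
The remaining quadratic factors as (k − 4)(k + 1).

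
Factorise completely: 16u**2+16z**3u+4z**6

4(z**3+2u)**2

Every term has a factor of 4; factoring it out leaves z**6+4z**3u+4u**2.
Recognize a perfect-square trinomial with the parts 2u and z**3.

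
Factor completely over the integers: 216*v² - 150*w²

Every term has a factor of 6. Then 36*v² - 25*w² = (6*v)² − (5*w)².

6*(6*v + 5*w)*(6*v - 5*w)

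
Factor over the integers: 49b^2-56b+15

Need a pair with product 49·15 = 735 and sum -56: that's -35 and -21.
Split the middle term: 49b^2-35b - 21b+15 = 7b(7b-5) - 3(7b-5).

(7b-3)(7b-5)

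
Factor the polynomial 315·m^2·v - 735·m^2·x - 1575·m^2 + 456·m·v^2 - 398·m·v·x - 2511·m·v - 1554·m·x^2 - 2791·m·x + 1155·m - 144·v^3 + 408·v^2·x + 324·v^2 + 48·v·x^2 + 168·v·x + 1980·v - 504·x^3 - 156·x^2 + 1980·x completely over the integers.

Group: 7·m·(45·m·v - 105·m·x - 225·m - 12·v^2 + 46·v·x + 27·v - 42·x^2 - 13·x + 165) + (12·v + 12·x)·(45·m·v - 105·m·x - 225·m - 12·v^2 + 46·v·x + 27·v - 42·x^2 - 13·x + 165); both groups contain (45·m·v - 105·m·x - 225·m - 12·v^2 + 46·v·x + 27·v - 42·x^2 - 13·x + 165), so (7·m + 12·v + 12·x) is a factor with cofactor 45·m·v - 105·m·x - 225·m - 12·v^2 + 46·v·x + 27·v - 42·x^2 - 13·x + 165.
The cofactor groups again: 45·m·v - 105·m·x - 225·m - 12·v^2 + 46·v·x + 27·v - 42·x^2 - 13·x + 165 = 15·m·(3·v - 7·x - 15) + (-4·v + 6·x - 11)·(3·v - 7·x - 15); both groups contain (3·v - 7·x - 15), giving (15·m - 4·v + 6·x - 11)·(3·v - 7·x - 15).

(15·m - 4·v + 6·x - 11)·(3·v - 7·x - 15)·(7·m + 12·v + 12·x)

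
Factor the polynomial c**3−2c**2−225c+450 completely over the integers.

Among the possible rational roots, c = 2 is a root, giving the factor (c−2) and quotient c**2−225.
The remaining quadratic factors as (c+15)(c−15).

(c+15)(c−15)(c−2)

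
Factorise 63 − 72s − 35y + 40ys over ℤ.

(5y − 9)(8s − 7)

Group as (40ys − 35y) + (−72s + 63) = 5y(8s − 7) − 9(8s − 7).
Both groups share the factor (8s − 7).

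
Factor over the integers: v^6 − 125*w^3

(v^2 − 5*w)*(v^4 + 5*v^2*w + 25*w^2)

Recognize a difference of cubes with the parts v^2 and 5*w.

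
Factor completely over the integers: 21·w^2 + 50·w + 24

Need a pair with product 21·24 = 504 and sum 50: that's 36 and 14.
Split the middle term: 21·w^2 + 36·w + 14·w + 24 = 3·w·(7·w + 12) + 2·(7·w + 12).

(3·w + 2)·(7·w + 12)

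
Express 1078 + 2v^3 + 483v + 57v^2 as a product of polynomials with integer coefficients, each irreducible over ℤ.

(2v + 7)(v + 11)(v + 14)

Testing divisors of the constant over divisors of the leading coefficient, v = −14 is a root, giving the factor (v + 14) and quotient 2v^2 + 29v + 77.
The remaining quadratic factors as (2v + 7)(v + 11).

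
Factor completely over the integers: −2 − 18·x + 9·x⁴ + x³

(9·x + 1)·(x³ − 2)

Group as (9·x⁴ − 18·x) + (x³ − 2) = 9·x·(x³ − 2) + (x³ − 2).
Both groups share the factor (x³ − 2).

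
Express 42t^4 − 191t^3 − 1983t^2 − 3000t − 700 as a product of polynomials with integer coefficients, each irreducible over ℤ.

Testing divisors of the constant over divisors of the leading coefficient, t = −5/3 is a root, so (3t + 5) divides it; the quotient is 14t^3 − 87t^2 − 516t − 140.
Then t = −2/7 is a root, so (7t + 2) divides it; the quotient is 2t^2 − 13t − 70.
The remaining quadratic factors as (2t + 7)(t − 10).

(2t + 7)(3t + 5)(7t + 2)(t − 10)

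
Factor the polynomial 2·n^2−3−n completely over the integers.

(2·n−3)·(n+1)

Need a pair with product 2·(−3) = −6 and sum −1: that's 2 and −3.
Split the middle term: 2·n^2+2·n − 3·n−3 = 2·n·(n+1) − 3·(n+1).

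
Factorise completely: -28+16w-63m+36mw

Group as (36mw-63m) + (16w-28) = 9m(4w-7) + 4(4w-7).
Both groups share the factor (4w-7).

(4w-7)(9m+4)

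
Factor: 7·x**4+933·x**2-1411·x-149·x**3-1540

(7·x+5)·(x-11)·(x-4)·(x-7)

Testing divisors of the constant over divisors of the leading coefficient, x = 7 is a root, giving the factor (x-7) and quotient 7·x**3-100·x**2+233·x+220.
Next, x = 4 is a root, so (x-4) is a factor; dividing leaves 7·x**2-72·x-55.
The remaining quadratic factors as (x-11)(7·x+5).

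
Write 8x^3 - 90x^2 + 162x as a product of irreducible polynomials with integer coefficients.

Pull out the common factor 2x, then factor the remaining trinomial.

2x(4x - 9)(x - 9)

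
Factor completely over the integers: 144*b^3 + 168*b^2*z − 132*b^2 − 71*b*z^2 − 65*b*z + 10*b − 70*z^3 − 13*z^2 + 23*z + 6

Group: 3*b*(48*b^2 + 88*b*z − 28*b + 35*z^2 − 11*z − 6) + (−2*z − 1)*(48*b^2 + 88*b*z − 28*b + 35*z^2 − 11*z − 6); both groups contain (48*b^2 + 88*b*z − 28*b + 35*z^2 − 11*z − 6), so (3*b − 2*z − 1) is a factor with cofactor 48*b^2 + 88*b*z − 28*b + 35*z^2 − 11*z − 6.
The cofactor groups again: 48*b^2 + 88*b*z − 28*b + 35*z^2 − 11*z − 6 = 4*b*(12*b + 7*z + 2) + (5*z − 3)*(12*b + 7*z + 2); both groups contain (12*b + 7*z + 2), giving (4*b + 5*z − 3)*(12*b + 7*z + 2).

(12*b + 7*z + 2)*(3*b − 2*z − 1)*(4*b + 5*z − 3)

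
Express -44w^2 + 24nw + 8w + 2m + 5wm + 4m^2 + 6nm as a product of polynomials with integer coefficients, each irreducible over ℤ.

(6n - 11w + 4m + 2)(4w + m)

Group: 4w(6n - 11w + 4m + 2) + m(6n - 11w + 4m + 2); both groups contain (6n - 11w + 4m + 2).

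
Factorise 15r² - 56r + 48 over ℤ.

(3r - 4)(5r - 12)

Need a pair with product 15·48 = 720 and sum -56: that's -36 and -20.
Split the middle term: 15r² - 36r - 20r + 48 = 3r(5r - 12) - 4(5r - 12).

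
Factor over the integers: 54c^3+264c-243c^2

3c(3c-8)(6c-11)

Pull out the common factor 3c, then factor the remaining trinomial.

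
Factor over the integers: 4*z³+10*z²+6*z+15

(2*z+5)*(2*z²+3)

Group as (4*z³+6*z) + (10*z²+15) = 2*z*(2*z²+3) + 5*(2*z²+3).
Both groups share the factor (2*z²+3).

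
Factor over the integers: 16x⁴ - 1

(2x)⁴ − (1)⁴ = ((2x)² − (1)²)((2x)² + (1)²); the first factor splits again, the second (4x² + 1) is irreducible.

(2x + 1)(2x - 1)(4x² + 1)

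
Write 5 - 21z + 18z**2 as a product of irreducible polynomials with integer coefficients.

(3z - 1)(6z - 5)

Need a pair with product 18·5 = 90 and sum -21: that's -6 and -15.
Split the middle term: 18z**2 - 6z - 15z + 5 = 6z(3z - 1) - 5(3z - 1).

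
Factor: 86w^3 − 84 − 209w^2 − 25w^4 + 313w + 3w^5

Testing divisors of the constant over divisors of the leading coefficient, w = 1/3 is a root, giving the factor (3w − 1) and quotient w^4 − 8w^3 + 26w^2 − 61w + 84.
Then w = 4 is a root, so (w − 4) divides it; the quotient is w^3 − 4w^2 + 10w − 21.
Continuing, w = 3 is a root, so (w − 3) divides it; the quotient is w^2 − w + 7.
The quadratic w^2 − w + 7 has discriminant −27 < 0 and is irreducible over ℤ.

(3w − 1)(w − 3)(w − 4)(w^2 − w + 7)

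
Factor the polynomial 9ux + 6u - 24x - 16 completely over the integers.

Group as (9ux + 6u) + (-24x - 16) = 3u(3x + 2) - 8(3x + 2).
Both groups share the factor (3x + 2).

(3u - 8)(3x + 2)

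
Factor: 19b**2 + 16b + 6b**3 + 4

(2b + 1)(3b + 2)(b + 2)

By the rational root theorem, b = -2/3 is a root, so (3b + 2) is a factor; dividing leaves 2b**2 + 5b + 2.
The remaining quadratic factors as (2b + 1)(b + 2).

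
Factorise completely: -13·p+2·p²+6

(2·p-1)·(p-6)

Need a pair with product 2·6 = 12 and sum -13: that's -1 and -12.
Split the middle term: 2·p²-p - 12·p+6 = p·(2·p-1) - 6·(2·p-1).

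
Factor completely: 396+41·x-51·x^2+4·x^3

Trying the rational-root candidates, x = 4 is a root, so (x-4) divides it; the quotient is 4·x^2-35·x-99.
The remaining quadratic factors as (x-11)(4·x+9).

(4·x+9)·(x-11)·(x-4)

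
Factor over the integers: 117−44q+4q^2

(2q−13)(2q−9)

Need a pair with product 4·117 = 468 and sum −44: that's −26 and −18.
Split the middle term: 4q^2−26q − 18q+117 = 2q(2q−13) − 9(2q−13).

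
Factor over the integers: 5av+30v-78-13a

(5v-13)(a+6)

Group as (5av-13a) + (30v-78) = a(5v-13) + 6(5v-13).
Both groups share the factor (5v-13).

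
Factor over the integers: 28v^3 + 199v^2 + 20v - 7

By the rational root theorem, v = -7 is a root, so (v + 7) divides it; the quotient is 28v^2 + 3v - 1.
The remaining quadratic factors as (7v - 1)(4v + 1).

(4v + 1)(7v - 1)(v + 7)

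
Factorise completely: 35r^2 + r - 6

(5r - 2)(7r + 3)

Need a pair with product 35·(-6) = -210 and sum 1: that's 15 and -14.
Split the middle term: 35r^2 + 15r - 14r - 6 = 5r(7r + 3) - 2(7r + 3).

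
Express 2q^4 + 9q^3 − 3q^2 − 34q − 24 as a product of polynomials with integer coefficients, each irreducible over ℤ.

Among the possible rational roots, q = −1 is a root, so (q + 1) is a factor; dividing leaves 2q^3 + 7q^2 − 10q − 24.
Continuing, q = 2 is a root, so (q − 2) divides it; the quotient is 2q^2 + 11q + 12.
The remaining quadratic factors as (q + 4)(2q + 3).

(2q + 3)(q + 1)(q + 4)(q − 2)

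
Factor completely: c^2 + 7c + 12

Two integers with product 12 and sum 7 are 4 and 3.

(c + 3)(c + 4)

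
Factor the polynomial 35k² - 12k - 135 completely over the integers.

Need a pair with product 35·(-135) = -4725 and sum -12: that's 63 and -75.
Split the middle term: 35k² + 63k - 75k - 135 = 7k(5k + 9) - 15(5k + 9).

(5k + 9)(7k - 15)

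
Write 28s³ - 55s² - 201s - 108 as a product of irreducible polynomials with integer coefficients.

(4s + 3)(7s + 9)(s - 4)

Testing divisors of the constant over divisors of the leading coefficient, s = -9/7 is a root, so (7s + 9) is a factor; dividing leaves 4s² - 13s - 12.
The remaining quadratic factors as (s - 4)(4s + 3).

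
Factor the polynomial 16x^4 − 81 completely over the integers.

(2x)⁴ − (3)⁴ = ((2x)² − (3)²)((2x)² + (3)²); the first factor splits again, the second (4x^2 + 9) is irreducible.

(2x + 3)(2x − 3)(4x^2 + 9)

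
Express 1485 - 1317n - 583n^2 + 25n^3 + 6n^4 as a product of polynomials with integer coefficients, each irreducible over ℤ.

(6n - 5)(n + 11)(n + 3)(n - 9)

Trying the rational-root candidates, n = -3 is a root, so (n + 3) divides it; the quotient is 6n^3 + 7n^2 - 604n + 495.
Then n = 9 is a root, giving the factor (n - 9) and quotient 6n^2 + 61n - 55.
The remaining quadratic factors as (6n - 5)(n + 11).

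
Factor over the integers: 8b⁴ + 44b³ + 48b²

Pull out the common factor 4b², then factor the remaining trinomial.

4b²(2b + 3)(b + 4)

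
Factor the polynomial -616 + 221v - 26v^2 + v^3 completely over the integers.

Trying the rational-root candidates, v = 11 is a root, so (v - 11) divides it; the quotient is v^2 - 15v + 56.
The remaining quadratic factors as (v - 7)(v - 8).

(v - 11)(v - 7)(v - 8)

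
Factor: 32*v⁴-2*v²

Every term has a factor of 2*v². Then 16*v²-1 = (4*v)² − (1)².

2*v²*(4*v+1)*(4*v-1)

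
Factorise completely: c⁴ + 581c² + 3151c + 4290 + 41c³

(c + 11)(c + 13)(c + 15)(c + 2)

Trying the rational-root candidates, c = −13 is a root, so (c + 13) divides it; the quotient is c³ + 28c² + 217c + 330.
Continuing, c = −2 is a root, so (c + 2) divides it; the quotient is c² + 26c + 165.
The remaining quadratic factors as (c + 11)(c + 15).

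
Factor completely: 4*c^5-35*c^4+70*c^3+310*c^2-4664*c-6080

Testing divisors of the constant over divisors of the leading coefficient, c = -4 is a root, so (c+4) is a factor; dividing leaves 4*c^4-51*c^3+274*c^2-786*c-1520.
Then c = -5/4 is a root, giving the factor (4*c+5) and quotient c^3-14*c^2+86*c-304.
Continuing, c = 8 is a root, so (c-8) is a factor; dividing leaves c^2-6*c+38.
The quadratic c^2-6*c+38 has discriminant -116 < 0 and is irreducible over ℤ.

(4*c+5)*(c+4)*(c-8)*(c^2-6*c+38)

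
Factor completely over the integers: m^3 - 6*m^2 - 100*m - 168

Among the possible rational roots, m = -6 is a root, giving the factor (m + 6) and quotient m^2 - 12*m - 28.
The remaining quadratic factors as (m + 2)(m - 14).

(m + 2)*(m + 6)*(m - 14)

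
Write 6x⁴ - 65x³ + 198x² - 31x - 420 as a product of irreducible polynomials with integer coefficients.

(6x + 7)(x - 3)(x - 4)(x - 5)

Among the possible rational roots, x = 3 is a root, so (x - 3) is a factor; dividing leaves 6x³ - 47x² + 57x + 140.
Continuing, x = -7/6 is a root, giving the factor (6x + 7) and quotient x² - 9x + 20.
The remaining quadratic factors as (x - 4)(x - 5).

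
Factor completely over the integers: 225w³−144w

Every term has a factor of 9w. Then 25w²−16 = (5w)² − (4)².

9w(5w+4)(5w−4)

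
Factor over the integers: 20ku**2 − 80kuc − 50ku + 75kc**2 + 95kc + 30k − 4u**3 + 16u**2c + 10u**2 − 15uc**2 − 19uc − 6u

Group: 2u(10ku − 15kc − 10k − 2u**2 + 3uc + 2u) + (−5c − 3)(10ku − 15kc − 10k − 2u**2 + 3uc + 2u); both groups contain (10ku − 15kc − 10k − 2u**2 + 3uc + 2u), so (2u − 5c − 3) is a factor with cofactor 10ku − 15kc − 10k − 2u**2 + 3uc + 2u.
The cofactor groups again: 10ku − 15kc − 10k − 2u**2 + 3uc + 2u = 5k(2u − 3c − 2) − u(2u − 3c − 2); both groups contain (2u − 3c − 2), giving (5k − u)(2u − 3c − 2).

(2u − 3c − 2)(2u − 5c − 3)(5k − u)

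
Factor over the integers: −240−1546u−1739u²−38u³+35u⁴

(5u+1)(7u+5)(u+6)(u−8)

By the rational root theorem, u = 8 is a root, giving the factor (u−8) and quotient 35u³+242u²+197u+30.
Continuing, u = −1/5 is a root, giving the factor (5u+1) and quotient 7u²+47u+30.
The remaining quadratic factors as (u+6)(7u+5).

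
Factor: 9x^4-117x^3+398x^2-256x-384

(3x+2)(3x-8)(x-3)(x-8)

By the rational root theorem, x = 8 is a root, giving the factor (x-8) and quotient 9x^3-45x^2+38x+48.
Next, x = -2/3 is a root, so (3x+2) is a factor; dividing leaves 3x^2-17x+24.
The remaining quadratic factors as (x-3)(3x-8).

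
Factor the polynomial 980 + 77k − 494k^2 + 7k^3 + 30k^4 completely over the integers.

(2k − 7)(3k − 5)(5k + 7)(k + 4)

Among the possible rational roots, k = −4 is a root, so (k + 4) is a factor; dividing leaves 30k^3 − 113k^2 − 42k + 245.
Then k = 7/2 is a root, so (2k − 7) is a factor; dividing leaves 15k^2 − 4k − 35.
The remaining quadratic factors as (3k − 5)(5k + 7).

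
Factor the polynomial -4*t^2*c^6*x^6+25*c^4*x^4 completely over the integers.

-c^4*x^4*(2*t*c*x+5)*(2*t*c*x-5)

Pull out the common factor c^4*x^4, leaving -4*t^2*c^2*x^2+25.
Recognize a difference of squares with the parts 5 and 2*t*c*x.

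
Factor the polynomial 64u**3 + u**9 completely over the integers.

u**3(u**2 + 4)(u**4 - 4u**2 + 16)

Factor out u**3 first: what remains is u**6 + 64.
Recognize a sum of cubes with the parts u**2 and 4.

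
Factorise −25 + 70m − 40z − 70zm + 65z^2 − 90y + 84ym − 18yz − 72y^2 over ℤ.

−(12y + 13z − 14m + 5)(6y − 5z + 5)

Group: −12y(6y − 5z + 5) + (−13z + 14m − 5)(6y − 5z + 5); both groups contain (6y − 5z + 5).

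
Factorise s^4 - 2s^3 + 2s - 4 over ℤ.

Group as (s^4 + 2s) + (-2s^3 - 4) = s(s^3 + 2) - 2(s^3 + 2).
Both groups share the factor (s^3 + 2).

(s - 2)(s^3 + 2)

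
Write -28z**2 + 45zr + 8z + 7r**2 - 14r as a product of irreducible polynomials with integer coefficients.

Group: -7z(4z - 7r) + (-r + 2)(4z - 7r); both groups contain (4z - 7r).

-(4z - 7r)(7z + r - 2)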